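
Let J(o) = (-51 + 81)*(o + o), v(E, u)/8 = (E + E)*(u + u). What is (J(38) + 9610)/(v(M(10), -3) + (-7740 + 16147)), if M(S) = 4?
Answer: 11890/8023 ≈ 1.4820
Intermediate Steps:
v(E, u) = 32*E*u (v(E, u) = 8*((E + E)*(u + u)) = 8*((2*E)*(2*u)) = 8*(4*E*u) = 32*E*u)
J(o) = 60*o (J(o) = 30*(2*o) = 60*o)
(J(38) + 9610)/(v(M(10), -3) + (-7740 + 16147)) = (60*38 + 9610)/(32*4*(-3) + (-7740 + 16147)) = (2280 + 9610)/(-384 + 8407) = 11890/8023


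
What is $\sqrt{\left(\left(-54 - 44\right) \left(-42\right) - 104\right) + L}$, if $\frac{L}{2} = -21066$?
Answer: $2 i \sqrt{9530} \approx 195.24 i$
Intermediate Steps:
$L = -42132$ ($L = 2 \left(-21066\right) = -42132$)
$\sqrt{\left(\left(-54 - 44\right) \left(-42\right) - 104\right) + L} = \sqrt{\left(\left(-54 - 44\right) \left(-42\right) - 104\right) - 42132} = \sqrt{\left(\left(-98\right) \left(-42\right) - 104\right) - 42132} = \sqrt{\left(4116 - 104\right) - 42132} = \sqrt{4012 - 42132} = \sqrt{-38120} = 2 i \sqrt{9530}$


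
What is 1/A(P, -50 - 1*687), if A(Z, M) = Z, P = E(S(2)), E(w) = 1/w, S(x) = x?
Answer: 2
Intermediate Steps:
P = ½ (P = 1/2 = ½ ≈ 0.50000)
1/A(P, -50 - 1*687) = 1/(½) = 2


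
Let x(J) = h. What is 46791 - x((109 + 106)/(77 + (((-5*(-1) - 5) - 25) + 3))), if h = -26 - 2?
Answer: 46819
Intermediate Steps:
h = -28
x(J) = -28
46791 - x((109 + 106)/(77 + (((-5*(-1) - 5) - 25) + 3))) = 46791 - 1*(-28) = 46791 + 28 = 46819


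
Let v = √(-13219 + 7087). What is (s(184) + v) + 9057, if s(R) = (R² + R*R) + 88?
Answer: 76857 + 2*I*√1533 ≈ 76857.0 + 78.307*I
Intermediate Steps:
s(R) = 88 + 2*R² (s(R) = (R² + R²) + 88 = 2*R² + 88 = 88 + 2*R²)
v = 2*I*√1533 (v = √(-6132) = 2*I*√1533 ≈ 78.307*I)
(s(184) + v) + 9057 = ((88 + 2*184²) + 2*I*√1533) + 9057 = ((88 + 2*33856) + 2*I*√1533) + 9057 = ((88 + 67712) + 2*I*√1533) + 9057 = (67800 + 2*I*√1533) + 9057 = 76857 + 2*I*√1533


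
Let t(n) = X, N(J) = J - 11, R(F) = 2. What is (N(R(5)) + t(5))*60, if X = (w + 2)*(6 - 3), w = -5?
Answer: -1080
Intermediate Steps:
N(J) = -11 + J
X = -9 (X = (-5 + 2)*(6 - 3) = -3*3 = -9)
t(n) = -9
(N(R(5)) + t(5))*60 = ((-11 + 2) - 9)*60 = (-9 - 9)*60 = -18*60 = -1080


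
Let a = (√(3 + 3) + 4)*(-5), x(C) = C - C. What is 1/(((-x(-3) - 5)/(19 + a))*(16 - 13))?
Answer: 1/15 + √6/3 ≈ 0.88316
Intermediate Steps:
x(C) = 0
a = -20 - 5*√6 (a = (√6 + 4)*(-5) = (4 + √6)*(-5) = -20 - 5*√6 ≈ -32.247)
1/(((-x(-3) - 5)/(19 + a))*(16 - 13)) = 1/(((-1*0 - 5)/(19 + (-20 - 5*√6)))*(16 - 13)) = 1/(((0 - 5)/(-1 - 5*√6))*3) = 1/(-5/(-1 - 5*√6)*3) = 1/(-15/(-1 - 5*√6)) = 1/15 + √6/3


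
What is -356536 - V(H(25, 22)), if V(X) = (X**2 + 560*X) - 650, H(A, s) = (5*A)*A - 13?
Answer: -11783150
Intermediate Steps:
H(A, s) = -13 + 5*A**2 (H(A, s) = 5*A**2 - 13 = -13 + 5*A**2)
V(X) = -650 + X**2 + 560*X
-356536 - V(H(25, 22)) = -356536 - (-650 + (-13 + 5*25**2)**2 + 560*(-13 + 5*25**2)) = -356536 - (-650 + (-13 + 5*625)**2 + 560*(-13 + 5*625)) = -356536 - (-650 + (-13 + 3125)**2 + 560*(-13 + 3125)) = -356536 - (-650 + 3112**2 + 560*3112) = -356536 - (-650 + 9684544 + 1742720) = -356536 - 1*11426614 = -356536 - 11426614 = -11783150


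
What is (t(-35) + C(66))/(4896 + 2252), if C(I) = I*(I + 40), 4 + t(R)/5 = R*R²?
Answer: -207399/7148 ≈ -29.015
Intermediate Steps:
t(R) = -20 + 5*R³ (t(R) = -20 + 5*(R*R²) = -20 + 5*R³)
C(I) = I*(40 + I)
(t(-35) + C(66))/(4896 + 2252) = ((-20 + 5*(-35)³) + 66*(40 + 66))/(4896 + 2252) = ((-20 + 5*(-42875)) + 66*106)/7148 = ((-20 - 214375) + 6996)*(1/7148) = (-214395 + 6996)*(1/7148) = -207399*1/7148 = -207399/7148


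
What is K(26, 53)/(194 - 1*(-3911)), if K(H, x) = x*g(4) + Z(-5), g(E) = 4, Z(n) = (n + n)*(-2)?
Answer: 232/4105 ≈ 0.056516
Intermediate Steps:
Z(n) = -4*n (Z(n) = (2*n)*(-2) = -4*n)
K(H, x) = 20 + 4*x (K(H, x) = x*4 - 4*(-5) = 4*x + 20 = 20 + 4*x)
K(26, 53)/(194 - 1*(-3911)) = (20 + 4*53)/(194 - 1*(-3911)) = (20 + 212)/(194 + 3911) = 232/4105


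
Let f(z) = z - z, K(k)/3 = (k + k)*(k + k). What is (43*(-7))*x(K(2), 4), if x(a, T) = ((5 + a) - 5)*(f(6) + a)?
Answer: -693504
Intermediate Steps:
K(k) = 12*k² (K(k) = 3*((k + k)*(k + k)) = 3*((2*k)*(2*k)) = 3*(4*k²) = 12*k²)
f(z) = 0
x(a, T) = a² (x(a, T) = ((5 + a) - 5)*(0 + a) = a*a = a²)
(43*(-7))*x(K(2), 4) = (43*(-7))*(12*2²)² = -301*(12*4)² = -301*48² = -301*2304 = -693504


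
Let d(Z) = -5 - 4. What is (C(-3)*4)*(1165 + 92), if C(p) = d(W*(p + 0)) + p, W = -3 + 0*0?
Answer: -60336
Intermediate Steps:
W = -3 (W = -3 + 0 = -3)
d(Z) = -9
C(p) = -9 + p
(C(-3)*4)*(1165 + 92) = ((-9 - 3)*4)*(1165 + 92) = -12*4*1257 = -48*1257 = -60336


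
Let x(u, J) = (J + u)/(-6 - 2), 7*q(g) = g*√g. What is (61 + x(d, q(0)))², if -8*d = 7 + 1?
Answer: 239121/64 ≈ 3736.3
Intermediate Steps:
d = -1 (d = -(7 + 1)/8 = -⅛*8 = -1)
q(g) = g^(3/2)/7 (q(g) = (g*√g)/7 = g^(3/2)/7)
x(u, J) = -J/8 - u/8 (x(u, J) = (J + u)/(-8) = (J + u)*(-⅛) = -J/8 - u/8)
(61 + x(d, q(0)))² = (61 + (-0^(3/2)/56 - ⅛*(-1)))² = (61 + (-0/56 + ⅛))² = (61 + (-⅛*0 + ⅛))² = (61 + (0 + ⅛))² = (61 + ⅛)² = (489/8)² = 239121/64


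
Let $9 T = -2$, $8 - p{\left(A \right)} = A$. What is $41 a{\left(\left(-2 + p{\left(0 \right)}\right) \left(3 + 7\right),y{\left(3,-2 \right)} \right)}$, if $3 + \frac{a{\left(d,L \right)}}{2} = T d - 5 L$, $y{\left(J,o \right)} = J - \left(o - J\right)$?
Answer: $- \frac{13858}{3} \approx -4619.3$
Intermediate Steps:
$p{\left(A \right)} = 8 - A$
$T = - \frac{2}{9}$ ($T = \frac{1}{9} \left(-2\right) = - \frac{2}{9} \approx -0.22222$)
$y{\left(J,o \right)} = - o + 2 J$ ($y{\left(J,o \right)} = J + \left(J - o\right) = - o + 2 J$)
$a{\left(d,L \right)} = -6 - 10 L - \frac{4 d}{9}$ ($a{\left(d,L \right)} = -6 + 2 \left(- \frac{2 d}{9} - 5 L\right) = -6 + 2 \left(- 5 L - \frac{2 d}{9}\right) = -6 - \left(10 L + \frac{4 d}{9}\right) = -6 - 10 L - \frac{4 d}{9}$)
$41 a{\left(\left(-2 + p{\left(0 \right)}\right) \left(3 + 7\right),y{\left(3,-2 \right)} \right)} = 41 \left(-6 - 10 \left(\left(-1\right) \left(-2\right) + 2 \cdot 3\right) - \frac{4 \left(-2 + \left(8 - 0\right)\right) \left(3 + 7\right)}{9}\right) = 41 \left(-6 - 10 \left(2 + 6\right) - \frac{4 \left(-2 + \left(8 + 0\right)\right) 10}{9}\right) = 41 \left(-6 - 80 - \frac{4 \left(-2 + 8\right) 10}{9}\right) = 41 \left(-6 - 80 - \frac{4 \cdot 6 \cdot 10}{9}\right) = 41 \left(-6 - 80 - \frac{80}{3}\right) = 41 \left(- \frac{338}{3}\right) = - \frac{13858}{3}$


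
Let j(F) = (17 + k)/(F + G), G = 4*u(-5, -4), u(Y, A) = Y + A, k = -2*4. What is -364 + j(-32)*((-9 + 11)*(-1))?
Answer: -12367/34 ≈ -363.74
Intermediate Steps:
k = -8
u(Y, A) = A + Y
G = -36 (G = 4*(-4 - 5) = 4*(-9) = -36)
j(F) = 9/(-36 + F) (j(F) = (17 - 8)/(F - 36) = 9/(-36 + F))
-364 + j(-32)*((-9 + 11)*(-1)) = -364 + (9/(-36 - 32))*((-9 + 11)*(-1)) = -364 + (9/(-68))*(2*(-1)) = -364 + (9*(-1/68))*(-2) = -364 - 9/68*(-2) = -364 + 9/34 = -12367/34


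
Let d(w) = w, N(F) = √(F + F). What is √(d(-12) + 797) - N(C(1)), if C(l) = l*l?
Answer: √785 - √2 ≈ 26.604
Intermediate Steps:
C(l) = l²
N(F) = √2*√F (N(F) = √(2*F) = √2*√F)
√(d(-12) + 797) - N(C(1)) = √(-12 + 797) - √2*√(1²) = √785 - √2*√1 = √785 - √2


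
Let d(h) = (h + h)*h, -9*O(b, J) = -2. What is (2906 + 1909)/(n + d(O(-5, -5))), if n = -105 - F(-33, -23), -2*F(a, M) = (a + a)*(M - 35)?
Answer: 390015/146537 ≈ 2.6615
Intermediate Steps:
F(a, M) = -a*(-35 + M) (F(a, M) = -(a + a)*(M - 35)/2 = -2*a*(-35 + M)/2 = -a*(-35 + M))
O(b, J) = 2/9 (O(b, J) = -⅑*(-2) = 2/9)
d(h) = 2*h² (d(h) = (2*h)*h = 2*h²)
n = 1809 (n = -105 - (-33)*(35 - 1*(-23)) = -105 - (-33)*(35 + 23) = -105 - (-33)*58 = -105 - 1*(-1914) = -105 + 1914 = 1809)
(2906 + 1909)/(n + d(O(-5, -5))) = (2906 + 1909)/(1809 + 2*(2/9)²) = 4815/(1809 + 2*(4/81)) = 4815/(1809 + 8/81) = 4815/(146537/81) = 4815*(81/146537) = 390015/146537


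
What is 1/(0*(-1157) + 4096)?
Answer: 1/4096 ≈ 0.00024414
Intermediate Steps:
1/(0*(-1157) + 4096) = 1/(0 + 4096) = 1/4096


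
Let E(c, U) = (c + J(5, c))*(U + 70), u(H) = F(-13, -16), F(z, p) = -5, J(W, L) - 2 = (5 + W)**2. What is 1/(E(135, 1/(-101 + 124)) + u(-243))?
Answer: 23/381692 ≈ 6.0258e-5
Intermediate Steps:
J(W, L) = 2 + (5 + W)**2
u(H) = -5
E(c, U) = (70 + U)*(102 + c) (E(c, U) = (c + (2 + (5 + 5)**2))*(U + 70) = (c + (2 + 10**2))*(70 + U) = (c + (2 + 100))*(70 + U) = (c + 102)*(70 + U) = (102 + c)*(70 + U) = (70 + U)*(102 + c))
1/(E(135, 1/(-101 + 124)) + u(-243)) = 1/((7140 + 70*135 + 102/(-101 + 124) + 135/(-101 + 124)) - 5) = 1/((7140 + 9450 + 102/23 + 135/23) - 5) = 1/(381807/23 - 5) = 1/(381692/23) = 23/381692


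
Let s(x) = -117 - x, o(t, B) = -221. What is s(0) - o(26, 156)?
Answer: 104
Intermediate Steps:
s(0) - o(26, 156) = (-117 - 1*0) - 1*(-221) = (-117 + 0) + 221 = -117 + 221 = 104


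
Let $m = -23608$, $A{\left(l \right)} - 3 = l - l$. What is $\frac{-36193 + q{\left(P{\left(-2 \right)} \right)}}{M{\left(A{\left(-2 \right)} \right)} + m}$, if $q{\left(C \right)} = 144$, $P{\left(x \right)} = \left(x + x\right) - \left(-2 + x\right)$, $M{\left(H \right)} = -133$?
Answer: $\frac{36049}{23741} \approx 1.5184$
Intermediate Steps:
$A{\left(l \right)} = 3$ ($A{\left(l \right)} = 3 + \left(l - l\right) = 3 + 0 = 3$)
$P{\left(x \right)} = 2 + x$ ($P{\left(x \right)} = 2 x - \left(-2 + x\right) = 2 + x$)
$\frac{-36193 + q{\left(P{\left(-2 \right)} \right)}}{M{\left(A{\left(-2 \right)} \right)} + m} = \frac{-36193 + 144}{-133 - 23608} = - \frac{36049}{-23741} = \left(-36049\right) \left(- \frac{1}{23741}\right) = \frac{36049}{23741}$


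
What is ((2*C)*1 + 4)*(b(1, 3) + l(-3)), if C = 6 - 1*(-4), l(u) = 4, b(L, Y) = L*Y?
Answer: 168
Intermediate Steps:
C = 10 (C = 6 + 4 = 10)
((2*C)*1 + 4)*(b(1, 3) + l(-3)) = ((2*10)*1 + 4)*(1*3 + 4) = (20*1 + 4)*(3 + 4) = (20 + 4)*7 = 24*7 = 168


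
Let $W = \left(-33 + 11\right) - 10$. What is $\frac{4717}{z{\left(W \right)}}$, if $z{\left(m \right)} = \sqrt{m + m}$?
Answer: $- \frac{4717 i}{8} \approx - 589.63 i$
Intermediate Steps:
$W = -32$ ($W = -22 - 10 = -32$)
$z{\left(m \right)} = \sqrt{2} \sqrt{m}$ ($z{\left(m \right)} = \sqrt{2 m} = \sqrt{2} \sqrt{m}$)
$\frac{4717}{z{\left(W \right)}} = \frac{4717}{\sqrt{2} \sqrt{-32}} = \frac{4717}{\sqrt{2} \cdot 4 i \sqrt{2}} = \frac{4717}{8 i} = 4717 \left(- \frac{i}{8}\right) = - \frac{4717 i}{8}$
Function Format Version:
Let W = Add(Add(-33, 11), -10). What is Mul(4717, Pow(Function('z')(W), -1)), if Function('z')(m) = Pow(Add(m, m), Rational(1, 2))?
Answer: Mul(Rational(-4717, 8), I) ≈ Mul(-589.63, I)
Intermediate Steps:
W = -32 (W = Add(-22, -10) = -32)
Function('z')(m) = Mul(Pow(2, Rational(1, 2)), Pow(m, Rational(1, 2))) (Function('z')(m) = Pow(Mul(2, m), Rational(1, 2)) = Mul(Pow(2, Rational(1, 2)), Pow(m, Rational(1, 2))))
Mul(4717, Pow(Function('z')(W), -1)) = Mul(4717, Pow(Mul(Pow(2, Rational(1, 2)), Pow(-32, Rational(1, 2))), -1)) = Mul(4717, Pow(Mul(Pow(2, Rational(1, 2)), Mul(4, I, Pow(2, Rational(1, 2)))), -1)) = Mul(4717, Pow(Mul(8, I), -1)) = Mul(4717, Mul(Rational(-1, 8), I)) = Mul(Rational(-4717, 8), I)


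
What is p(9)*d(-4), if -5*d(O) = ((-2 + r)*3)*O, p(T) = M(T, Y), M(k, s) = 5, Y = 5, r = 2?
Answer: 0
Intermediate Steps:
p(T) = 5
d(O) = 0 (d(O) = -(-2 + 2)*3*O/5 = -0*3*O/5 = -0*O = -⅕*0 = 0)
p(9)*d(-4) = 5*0 = 0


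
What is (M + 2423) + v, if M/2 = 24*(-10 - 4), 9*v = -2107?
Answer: 13652/9 ≈ 1516.9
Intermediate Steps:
v = -2107/9 (v = (⅑)*(-2107) = -2107/9 ≈ -234.11)
M = -672 (M = 2*(24*(-10 - 4)) = 2*(24*(-14)) = 2*(-336) = -672)
(M + 2423) + v = (-672 + 2423) - 2107/9 = 1751 - 2107/9 = 13652/9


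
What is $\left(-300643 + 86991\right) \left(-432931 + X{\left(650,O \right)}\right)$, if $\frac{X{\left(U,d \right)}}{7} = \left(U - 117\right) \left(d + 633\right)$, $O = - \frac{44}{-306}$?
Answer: $- \frac{63067348046216}{153} \approx -4.122 \cdot 10^{11}$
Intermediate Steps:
$O = \frac{22}{153}$ ($O = \left(-44\right) \left(- \frac{1}{306}\right) = \frac{22}{153} \approx 0.14379$)
$X{\left(U,d \right)} = 7 \left(-117 + U\right) \left(633 + d\right)$ ($X{\left(U,d \right)} = 7 \left(U - 117\right) \left(d + 633\right) = 7 \left(-117 + U\right) \left(633 + d\right)$)
$\left(-300643 + 86991\right) \left(-432931 + X{\left(650,O \right)}\right) = \left(-300643 + 86991\right) \left(-432931 + \left(-518427 - \frac{2002}{17} + 4431 \cdot 650 + 7 \cdot 650 \cdot \frac{22}{153}\right)\right) = - 213652 \left(-432931 + \left(-518427 - \frac{2002}{17} + 2880150 + \frac{100100}{153}\right)\right) = - 213652 \left(-432931 + \frac{361425701}{153}\right) = \left(-213652\right) \frac{295187258}{153} = - \frac{63067348046216}{153}$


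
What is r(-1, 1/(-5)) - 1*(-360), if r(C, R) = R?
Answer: 1799/5 ≈ 359.80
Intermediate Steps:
r(-1, 1/(-5)) - 1*(-360) = 1/(-5) - 1*(-360) = -1/5 + 360 = 1799/5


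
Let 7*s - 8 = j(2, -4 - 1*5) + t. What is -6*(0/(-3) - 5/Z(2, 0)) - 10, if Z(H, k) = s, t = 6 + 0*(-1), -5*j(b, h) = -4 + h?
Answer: 220/83 ≈ 2.6506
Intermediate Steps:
j(b, h) = ⅘ - h/5 (j(b, h) = -(-4 + h)/5 = ⅘ - h/5)
t = 6 (t = 6 + 0 = 6)
s = 83/35 (s = 8/7 + ((⅘ - (-4 - 1*5)/5) + 6)/7 = 8/7 + ((⅘ - (-4 - 5)/5) + 6)/7 = 8/7 + ((⅘ - ⅕*(-9)) + 6)/7 = 8/7 + ((⅘ + 9/5) + 6)/7 = 8/7 + (13/5 + 6)/7 = 8/7 + (⅐)*(43/5) = 8/7 + 43/35 = 83/35 ≈ 2.3714)
Z(H, k) = 83/35
-6*(0/(-3) - 5/Z(2, 0)) - 10 = -6*(0/(-3) - 5/83/35) - 10 = -6*(0*(-⅓) - 5*35/83) - 10 = -6*(0 - 175/83) - 10 = -6*(-175/83) - 10 = 1050/83 - 10 = 220/83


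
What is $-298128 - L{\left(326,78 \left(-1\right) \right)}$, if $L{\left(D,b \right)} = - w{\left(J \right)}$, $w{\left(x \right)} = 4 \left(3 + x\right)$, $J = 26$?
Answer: $-298012$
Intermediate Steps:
$w{\left(x \right)} = 12 + 4 x$
$L{\left(D,b \right)} = -116$ ($L{\left(D,b \right)} = - (12 + 4 \cdot 26) = - (12 + 104) = \left(-1\right) 116 = -116$)
$-298128 - L{\left(326,78 \left(-1\right) \right)} = -298128 - -116 = -298128 + 116 = -298012$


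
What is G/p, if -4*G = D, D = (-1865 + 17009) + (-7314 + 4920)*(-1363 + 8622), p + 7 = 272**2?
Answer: 2893817/49318 ≈ 58.677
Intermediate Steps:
p = 73977 (p = -7 + 272**2 = -7 + 73984 = 73977)
D = -17362902 (D = 15144 - 2394*7259 = 15144 - 17378046 = -17362902)
G = 8681451/2 (G = -1/4*(-17362902) = 8681451/2 ≈ 4.3407e+6)
G/p = (8681451/2)/73977 = (8681451/2)*(1/73977) = 2893817/49318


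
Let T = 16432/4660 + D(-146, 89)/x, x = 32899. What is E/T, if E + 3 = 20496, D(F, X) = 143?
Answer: 261814025385/45105229 ≈ 5804.5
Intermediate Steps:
T = 135315687/38327335 (T = 16432/4660 + 143/32899 = 16432*(1/4660) + 143*(1/32899) = 4108/1165 + 143/32899 = 135315687/38327335 ≈ 3.5305)
E = 20493 (E = -3 + 20496 = 20493)
E/T = 20493/(135315687/38327335) = 20493*(38327335/135315687) = 261814025385/45105229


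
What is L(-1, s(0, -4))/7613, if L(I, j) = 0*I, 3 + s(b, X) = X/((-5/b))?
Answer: 0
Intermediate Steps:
s(b, X) = -3 - X*b/5 (s(b, X) = -3 + X/((-5/b)) = -3 + X*(-b/5) = -3 - X*b/5)
L(I, j) = 0
L(-1, s(0, -4))/7613 = 0/7613 = 0*(1/7613) = 0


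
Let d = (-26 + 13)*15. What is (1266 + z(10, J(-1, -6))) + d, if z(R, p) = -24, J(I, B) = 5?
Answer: 1047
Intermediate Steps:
d = -195 (d = -13*15 = -195)
(1266 + z(10, J(-1, -6))) + d = (1266 - 24) - 195 = 1242 - 195 = 1047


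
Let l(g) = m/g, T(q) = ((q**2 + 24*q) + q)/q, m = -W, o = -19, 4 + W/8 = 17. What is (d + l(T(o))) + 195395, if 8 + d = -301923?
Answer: -319660/3 ≈ -1.0655e+5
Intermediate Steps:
d = -301931 (d = -8 - 301923 = -301931)
W = 104 (W = -32 + 8*17 = -32 + 136 = 104)
m = -104 (m = -1*104 = -104)
T(q) = (q**2 + 25*q)/q
l(g) = -104/g
(d + l(T(o))) + 195395 = (-301931 - 104/(25 - 19)) + 195395 = (-301931 - 104/6) + 195395 = (-301931 - 104*1/6) + 195395 = (-301931 - 52/3) + 195395 = -905845/3 + 195395 = -319660/3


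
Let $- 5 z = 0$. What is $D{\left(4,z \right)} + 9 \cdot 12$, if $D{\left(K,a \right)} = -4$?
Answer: $104$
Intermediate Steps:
$z = 0$ ($z = \left(- \frac{1}{5}\right) 0 = 0$)
$D{\left(4,z \right)} + 9 \cdot 12 = -4 + 9 \cdot 12 = -4 + 108 = 104$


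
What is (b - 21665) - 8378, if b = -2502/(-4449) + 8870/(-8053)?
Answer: -358797939765/11942599 ≈ -30044.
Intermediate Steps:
b = -6438008/11942599 (b = -2502*(-1/4449) + 8870*(-1/8053) = 834/1483 - 8870/8053 = -6438008/11942599 ≈ -0.53908)
(b - 21665) - 8378 = (-6438008/11942599 - 21665) - 8378 = -258742845343/11942599 - 8378 = -358797939765/11942599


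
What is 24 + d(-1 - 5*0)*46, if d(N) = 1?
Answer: 70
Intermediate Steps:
24 + d(-1 - 5*0)*46 = 24 + 1*46 = 24 + 46 = 70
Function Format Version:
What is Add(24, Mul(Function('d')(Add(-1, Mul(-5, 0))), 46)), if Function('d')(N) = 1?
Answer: 70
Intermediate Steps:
Add(24, Mul(Function('d')(Add(-1, Mul(-5, 0))), 46)) = Add(24, Mul(1, 46)) = Add(24, 46) = 70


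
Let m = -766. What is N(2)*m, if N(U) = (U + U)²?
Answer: -12256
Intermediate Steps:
N(U) = 4*U² (N(U) = (2*U)² = 4*U²)
N(2)*m = (4*2²)*(-766) = (4*4)*(-766) = 16*(-766) = -12256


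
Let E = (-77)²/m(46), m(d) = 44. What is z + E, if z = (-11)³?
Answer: -4785/4 ≈ -1196.3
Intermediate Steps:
E = 539/4 (E = (-77)²/44 = 5929*(1/44) = 539/4 ≈ 134.75)
z = -1331
z + E = -1331 + 539/4 = -4785/4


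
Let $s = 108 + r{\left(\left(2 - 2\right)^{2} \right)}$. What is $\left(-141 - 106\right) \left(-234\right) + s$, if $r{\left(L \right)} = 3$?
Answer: $57909$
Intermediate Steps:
$s = 111$ ($s = 108 + 3 = 111$)
$\left(-141 - 106\right) \left(-234\right) + s = \left(-141 - 106\right) \left(-234\right) + 111 = \left(-247\right) \left(-234\right) + 111 = 57798 + 111 = 57909$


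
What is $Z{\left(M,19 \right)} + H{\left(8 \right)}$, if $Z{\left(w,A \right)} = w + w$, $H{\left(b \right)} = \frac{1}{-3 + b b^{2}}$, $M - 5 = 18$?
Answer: $\frac{23415}{509} \approx 46.002$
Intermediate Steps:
$M = 23$ ($M = 5 + 18 = 23$)
$H{\left(b \right)} = \frac{1}{-3 + b^{3}}$
$Z{\left(w,A \right)} = 2 w$
$Z{\left(M,19 \right)} + H{\left(8 \right)} = 2 \cdot 23 + \frac{1}{-3 + 8^{3}} = 46 + \frac{1}{-3 + 512} = 46 + \frac{1}{509} = \frac{23415}{509}$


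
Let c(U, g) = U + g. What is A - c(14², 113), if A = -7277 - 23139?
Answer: -30725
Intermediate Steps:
A = -30416
A - c(14², 113) = -30416 - (14² + 113) = -30416 - (196 + 113) = -30416 - 1*309 = -30416 - 309 = -30725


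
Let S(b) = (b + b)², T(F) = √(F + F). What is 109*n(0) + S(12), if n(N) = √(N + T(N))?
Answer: 576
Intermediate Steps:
T(F) = √2*√F (T(F) = √(2*F) = √2*√F)
n(N) = √(N + √2*√N)
S(b) = 4*b² (S(b) = (2*b)² = 4*b²)
109*n(0) + S(12) = 109*√(0 + √2*√0) + 4*12² = 109*√(0 + √2*0) + 4*144 = 109*√(0 + 0) + 576 = 109*√0 + 576 = 109*0 + 576 = 0 + 576 = 576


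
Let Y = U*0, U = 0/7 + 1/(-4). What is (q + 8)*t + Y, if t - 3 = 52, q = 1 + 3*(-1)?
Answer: 330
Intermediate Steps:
U = -1/4 (U = 0*(1/7) + 1*(-1/4) = 0 - 1/4 = -1/4 ≈ -0.25000)
q = -2 (q = 1 - 3 = -2)
t = 55 (t = 3 + 52 = 55)
Y = 0 (Y = -1/4*0 = 0)
(q + 8)*t + Y = (-2 + 8)*55 + 0 = 6*55 + 0 = 330 + 0 = 330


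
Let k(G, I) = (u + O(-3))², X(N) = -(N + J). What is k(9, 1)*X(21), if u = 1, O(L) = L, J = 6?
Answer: -108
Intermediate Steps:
X(N) = -6 - N (X(N) = -(N + 6) = -(6 + N) = -6 - N)
k(G, I) = 4 (k(G, I) = (1 - 3)² = (-2)² = 4)
k(9, 1)*X(21) = 4*(-6 - 1*21) = 4*(-6 - 21) = 4*(-27) = -108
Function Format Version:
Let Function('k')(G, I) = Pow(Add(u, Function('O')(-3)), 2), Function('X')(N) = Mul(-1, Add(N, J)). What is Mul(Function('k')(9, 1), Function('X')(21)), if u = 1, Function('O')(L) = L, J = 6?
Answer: -108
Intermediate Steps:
Function('X')(N) = Add(-6, Mul(-1, N)) (Function('X')(N) = Mul(-1, Add(N, 6)) = Mul(-1, Add(6, N)) = Add(-6, Mul(-1, N)))
Function('k')(G, I) = 4 (Function('k')(G, I) = Pow(Add(1, -3), 2) = Pow(-2, 2) = 4)
Mul(Function('k')(9, 1), Function('X')(21)) = Mul(4, Add(-6, Mul(-1, 21))) = Mul(4, Add(-6, -21)) = Mul(4, -27) = -108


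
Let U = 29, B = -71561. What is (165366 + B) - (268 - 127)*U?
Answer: 89716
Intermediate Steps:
(165366 + B) - (268 - 127)*U = (165366 - 71561) - (268 - 127)*29 = 93805 - 141*29 = 93805 - 1*4089 = 93805 - 4089 = 89716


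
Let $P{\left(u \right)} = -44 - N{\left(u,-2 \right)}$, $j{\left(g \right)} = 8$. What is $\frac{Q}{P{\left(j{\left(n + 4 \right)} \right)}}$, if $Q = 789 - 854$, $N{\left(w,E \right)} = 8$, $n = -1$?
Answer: $\frac{5}{4} \approx 1.25$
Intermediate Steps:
$Q = -65$
$P{\left(u \right)} = -52$ ($P{\left(u \right)} = -44 - 8 = -52$)
$\frac{Q}{P{\left(j{\left(n + 4 \right)} \right)}} = - \frac{65}{-52} = \left(-65\right) \left(- \frac{1}{52}\right) = \frac{5}{4}$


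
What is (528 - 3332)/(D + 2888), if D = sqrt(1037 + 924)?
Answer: -8097952/8338583 + 2804*sqrt(1961)/8338583 ≈ -0.95625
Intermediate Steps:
D = sqrt(1961) ≈ 44.283
(528 - 3332)/(D + 2888) = (528 - 3332)/(sqrt(1961) + 2888) = -2804/(2888 + sqrt(1961))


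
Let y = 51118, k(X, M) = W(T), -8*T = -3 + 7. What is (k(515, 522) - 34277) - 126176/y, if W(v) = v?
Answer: -1752323421/51118 ≈ -34280.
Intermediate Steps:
T = -½ (T = -(-3 + 7)/8 = -⅛*4 = -½ ≈ -0.50000)
k(X, M) = -½
(k(515, 522) - 34277) - 126176/y = (-½ - 34277) - 126176/51118 = -68555/2 - 126176*1/51118 = -68555/2 - 63088/25559 = -1752323421/51118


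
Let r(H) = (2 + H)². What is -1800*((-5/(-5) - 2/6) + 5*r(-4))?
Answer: -37200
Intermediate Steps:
-1800*((-5/(-5) - 2/6) + 5*r(-4)) = -1800*((-5/(-5) - 2/6) + 5*(2 - 4)²) = -1800*((-5*(-⅕) - 2*⅙) + 5*(-2)²) = -1800*((1 - ⅓) + 5*4) = -1800*(⅔ + 20) = -1800*62/3 = -37200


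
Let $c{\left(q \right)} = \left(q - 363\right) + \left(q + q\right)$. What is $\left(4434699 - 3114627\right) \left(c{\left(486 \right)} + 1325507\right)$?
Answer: $1751210155344$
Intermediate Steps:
$c{\left(q \right)} = -363 + 3 q$ ($c{\left(q \right)} = \left(-363 + q\right) + 2 q = -363 + 3 q$)
$\left(4434699 - 3114627\right) \left(c{\left(486 \right)} + 1325507\right) = \left(4434699 - 3114627\right) \left(\left(-363 + 3 \cdot 486\right) + 1325507\right) = \left(4434699 - 3114627\right) \left(\left(-363 + 1458\right) + 1325507\right) = \left(4434699 - 3114627\right) \left(1095 + 1325507\right) = 1320072 \cdot 1326602 = 1751210155344$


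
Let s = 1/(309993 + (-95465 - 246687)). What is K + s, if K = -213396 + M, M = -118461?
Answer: -10672189264/32159 ≈ -3.3186e+5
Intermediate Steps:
s = -1/32159 (s = 1/(309993 - 342152) = 1/(-32159) = -1/32159 ≈ -3.1095e-5)
K = -331857 (K = -213396 - 118461 = -331857)
K + s = -331857 - 1/32159 = -10672189264/32159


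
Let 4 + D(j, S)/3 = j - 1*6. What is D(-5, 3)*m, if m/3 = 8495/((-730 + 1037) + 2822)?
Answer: -382275/1043 ≈ -366.51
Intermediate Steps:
D(j, S) = -30 + 3*j (D(j, S) = -12 + 3*(j - 1*6) = -12 + 3*(j - 6) = -12 + 3*(-6 + j) = -12 + (-18 + 3*j) = -30 + 3*j)
m = 8495/1043 (m = 3*(8495/((-730 + 1037) + 2822)) = 3*(8495/(307 + 2822)) = 3*(8495/3129) = 8495/1043 ≈ 8.1448)
D(-5, 3)*m = (-30 + 3*(-5))*(8495/1043) = (-30 - 15)*(8495/1043) = -45*8495/1043 = -382275/1043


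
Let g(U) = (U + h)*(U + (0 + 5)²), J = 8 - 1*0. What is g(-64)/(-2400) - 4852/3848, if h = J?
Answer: -104421/48100 ≈ -2.1709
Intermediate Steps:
J = 8 (J = 8 + 0 = 8)
h = 8
g(U) = (8 + U)*(25 + U) (g(U) = (U + 8)*(U + (0 + 5)²) = (8 + U)*(U + 5²) = (8 + U)*(U + 25) = (8 + U)*(25 + U))
g(-64)/(-2400) - 4852/3848 = (200 + (-64)² + 33*(-64))/(-2400) - 4852/3848 = (200 + 4096 - 2112)*(-1/2400) - 4852*1/3848 = 2184*(-1/2400) - 1213/962 = -91/100 - 1213/962 = -104421/48100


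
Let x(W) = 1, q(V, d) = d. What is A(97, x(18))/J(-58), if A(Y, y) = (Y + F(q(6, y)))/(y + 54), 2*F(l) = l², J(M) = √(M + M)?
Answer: -39*I*√29/1276 ≈ -0.16459*I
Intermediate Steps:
J(M) = √2*√M (J(M) = √(2*M) = √2*√M)
F(l) = l²/2
A(Y, y) = (Y + y²/2)/(54 + y) (A(Y, y) = (Y + y²/2)/(y + 54) = (Y + y²/2)/(54 + y))
A(97, x(18))/J(-58) = ((97 + (½)*1²)/(54 + 1))/((√2*√(-58))) = ((97 + (½)*1)/55)/((√2*(I*√58))) = ((97 + ½)/55)/((2*I*√29)) = ((1/55)*(195/2))*(-I*√29/58) = 39*(-I*√29/58)/22 = -39*I*√29/1276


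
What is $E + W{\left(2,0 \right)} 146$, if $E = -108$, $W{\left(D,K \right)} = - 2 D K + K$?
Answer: $-108$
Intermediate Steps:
$W{\left(D,K \right)} = K - 2 D K$ ($W{\left(D,K \right)} = - 2 D K + K = K - 2 D K$)
$E + W{\left(2,0 \right)} 146 = -108 + 0 \left(1 - 4\right) 146 = -108 + 0 \left(-3\right) 146 = -108 + 0 \cdot 146 = -108 + 0 = -108$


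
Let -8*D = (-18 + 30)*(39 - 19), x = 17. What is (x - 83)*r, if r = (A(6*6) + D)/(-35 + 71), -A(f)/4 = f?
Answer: 319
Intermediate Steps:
A(f) = -4*f
D = -30 (D = -(-18 + 30)*(39 - 19)/8 = -3*20/2 = -⅛*240 = -30)
r = -29/6 (r = (-24*6 - 30)/(-35 + 71) = (-4*36 - 30)/36 = (-144 - 30)*(1/36) = -174*1/36 = -29/6 ≈ -4.8333)
(x - 83)*r = (17 - 83)*(-29/6) = -66*(-29/6) = 319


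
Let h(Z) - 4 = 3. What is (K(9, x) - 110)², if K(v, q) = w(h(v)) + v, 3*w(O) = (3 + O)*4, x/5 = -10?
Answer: 69169/9 ≈ 7685.4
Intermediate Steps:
x = -50 (x = 5*(-10) = -50)
h(Z) = 7 (h(Z) = 4 + 3 = 7)
w(O) = 4 + 4*O/3 (w(O) = ((3 + O)*4)/3 = (12 + 4*O)/3 = 4 + 4*O/3)
K(v, q) = 40/3 + v (K(v, q) = (4 + (4/3)*7) + v = (4 + 28/3) + v = 40/3 + v)
(K(9, x) - 110)² = ((40/3 + 9) - 110)² = (67/3 - 110)² = (-263/3)² = 69169/9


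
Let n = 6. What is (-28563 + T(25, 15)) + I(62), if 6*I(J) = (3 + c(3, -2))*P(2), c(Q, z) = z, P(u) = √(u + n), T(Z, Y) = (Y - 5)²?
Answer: -28463 + √2/3 ≈ -28463.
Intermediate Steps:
T(Z, Y) = (-5 + Y)²
P(u) = √(6 + u) (P(u) = √(u + 6) = √(6 + u))
I(J) = √2/3 (I(J) = ((3 - 2)*√(6 + 2))/6 = (1*√8)/6 = (1*(2*√2))/6 = (2*√2)/6 = √2/3)
(-28563 + T(25, 15)) + I(62) = (-28563 + (-5 + 15)²) + √2/3 = (-28563 + 10²) + √2/3 = (-28563 + 100) + √2/3 = -28463 + √2/3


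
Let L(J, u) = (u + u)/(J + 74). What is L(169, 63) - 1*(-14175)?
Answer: 382739/27 ≈ 14176.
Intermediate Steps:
L(J, u) = 2*u/(74 + J) (L(J, u) = (2*u)/(74 + J) = 2*u/(74 + J))
L(169, 63) - 1*(-14175) = 2*63/(74 + 169) - 1*(-14175) = 2*63/243 + 14175 = 2*63*(1/243) + 14175 = 14/27 + 14175 = 382739/27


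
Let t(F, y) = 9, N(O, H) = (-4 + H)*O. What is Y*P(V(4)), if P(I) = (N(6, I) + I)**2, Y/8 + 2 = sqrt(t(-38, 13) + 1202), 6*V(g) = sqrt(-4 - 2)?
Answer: 2*(144 - 7*I*sqrt(6))**2*(-2 + sqrt(1211))/9 ≈ 1.49e+5 - 35993.0*I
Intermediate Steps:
N(O, H) = O*(-4 + H)
V(g) = I*sqrt(6)/6 (V(g) = sqrt(-4 - 2)/6 = sqrt(-6)/6 = (I*sqrt(6))/6 = I*sqrt(6)/6)
Y = -16 + 8*sqrt(1211) (Y = -16 + 8*sqrt(9 + 1202) = -16 + 8*sqrt(1211) ≈ 262.40)
P(I) = (-24 + 7*I)**2 (P(I) = (6*(-4 + I) + I)**2 = ((-24 + 6*I) + I)**2 = (-24 + 7*I)**2)
Y*P(V(4)) = (-16 + 8*sqrt(1211))*(-24 + 7*(I*sqrt(6)/6))**2 = (-16 + 8*sqrt(1211))*(-24 + 7*I*sqrt(6)/6)**2 = (-24 + 7*I*sqrt(6)/6)**2*(-16 + 8*sqrt(1211))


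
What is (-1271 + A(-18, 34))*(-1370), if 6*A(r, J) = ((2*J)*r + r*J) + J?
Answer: 6458180/3 ≈ 2.1527e+6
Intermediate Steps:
A(r, J) = J/6 + J*r/2 (A(r, J) = (((2*J)*r + r*J) + J)/6 = ((2*J*r + J*r) + J)/6 = (3*J*r + J)/6 = (J + 3*J*r)/6 = J/6 + J*r/2)
(-1271 + A(-18, 34))*(-1370) = (-1271 + (⅙)*34*(1 + 3*(-18)))*(-1370) = (-1271 + (⅙)*34*(1 - 54))*(-1370) = (-1271 + (⅙)*34*(-53))*(-1370) = (-1271 - 901/3)*(-1370) = -4714/3*(-1370) = 6458180/3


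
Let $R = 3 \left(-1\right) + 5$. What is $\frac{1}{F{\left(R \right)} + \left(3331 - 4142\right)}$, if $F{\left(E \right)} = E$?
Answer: $- \frac{1}{809} \approx -0.0012361$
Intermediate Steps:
$R = 2$ ($R = -3 + 5 = 2$)
$\frac{1}{F{\left(R \right)} + \left(3331 - 4142\right)} = \frac{1}{2 + \left(3331 - 4142\right)} = \frac{1}{2 - 811} = \frac{1}{-809} = - \frac{1}{809}$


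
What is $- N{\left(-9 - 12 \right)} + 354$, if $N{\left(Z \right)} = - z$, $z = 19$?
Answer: $373$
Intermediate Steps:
$N{\left(Z \right)} = -19$ ($N{\left(Z \right)} = \left(-1\right) 19 = -19$)
$- N{\left(-9 - 12 \right)} + 354 = \left(-1\right) \left(-19\right) + 354 = 19 + 354 = 373$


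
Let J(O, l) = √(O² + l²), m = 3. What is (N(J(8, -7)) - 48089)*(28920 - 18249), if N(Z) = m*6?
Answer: -512965641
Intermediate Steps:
N(Z) = 18 (N(Z) = 3*6 = 18)
(N(J(8, -7)) - 48089)*(28920 - 18249) = (18 - 48089)*(28920 - 18249) = -48071*10671 = -512965641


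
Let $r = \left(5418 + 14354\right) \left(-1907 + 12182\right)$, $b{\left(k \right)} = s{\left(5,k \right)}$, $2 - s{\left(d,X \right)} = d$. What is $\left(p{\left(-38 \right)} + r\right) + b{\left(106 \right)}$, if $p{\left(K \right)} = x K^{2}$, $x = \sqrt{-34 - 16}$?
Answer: $203157297 + 7220 i \sqrt{2} \approx 2.0316 \cdot 10^{8} + 10211.0 i$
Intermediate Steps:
$s{\left(d,X \right)} = 2 - d$
$b{\left(k \right)} = -3$ ($b{\left(k \right)} = 2 - 5 = -3$)
$x = 5 i \sqrt{2}$ ($x = \sqrt{-50} = 5 i \sqrt{2} \approx 7.0711 i$)
$p{\left(K \right)} = 5 i \sqrt{2} K^{2}$
$r = 203157300$ ($r = 19772 \cdot 10275 = 203157300$)
$\left(p{\left(-38 \right)} + r\right) + b{\left(106 \right)} = \left(5 i \sqrt{2} \left(-38\right)^{2} + 203157300\right) - 3 = \left(5 i \sqrt{2} \cdot 1444 + 203157300\right) - 3 = \left(7220 i \sqrt{2} + 203157300\right) - 3 = \left(203157300 + 7220 i \sqrt{2}\right) - 3 = 203157297 + 7220 i \sqrt{2}$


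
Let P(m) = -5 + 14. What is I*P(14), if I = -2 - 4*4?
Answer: -162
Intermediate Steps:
I = -18 (I = -2 - 16 = -18)
P(m) = 9
I*P(14) = -18*9 = -162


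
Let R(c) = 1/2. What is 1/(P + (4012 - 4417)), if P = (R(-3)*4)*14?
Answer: -1/377 ≈ -0.0026525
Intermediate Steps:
R(c) = ½
P = 28 (P = ((½)*4)*14 = 2*14 = 28)
1/(P + (4012 - 4417)) = 1/(28 + (4012 - 4417)) = 1/(28 - 405) = 1/(-377) = -1/377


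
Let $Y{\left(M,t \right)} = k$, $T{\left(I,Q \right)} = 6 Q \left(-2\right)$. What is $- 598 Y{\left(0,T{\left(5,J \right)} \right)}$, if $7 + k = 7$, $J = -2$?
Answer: $0$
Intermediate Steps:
$k = 0$ ($k = -7 + 7 = 0$)
$T{\left(I,Q \right)} = - 12 Q$
$Y{\left(M,t \right)} = 0$
$- 598 Y{\left(0,T{\left(5,J \right)} \right)} = \left(-598\right) 0 = 0$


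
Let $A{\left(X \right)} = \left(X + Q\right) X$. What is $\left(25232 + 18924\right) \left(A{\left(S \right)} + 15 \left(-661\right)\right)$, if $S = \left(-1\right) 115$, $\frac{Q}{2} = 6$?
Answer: $85221080$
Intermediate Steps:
$Q = 12$ ($Q = 2 \cdot 6 = 12$)
$S = -115$
$A{\left(X \right)} = X \left(12 + X\right)$ ($A{\left(X \right)} = \left(X + 12\right) X = \left(12 + X\right) X = X \left(12 + X\right)$)
$\left(25232 + 18924\right) \left(A{\left(S \right)} + 15 \left(-661\right)\right) = \left(25232 + 18924\right) \left(- 115 \left(12 - 115\right) + 15 \left(-661\right)\right) = 44156 \left(\left(-115\right) \left(-103\right) - 9915\right) = 44156 \left(11845 - 9915\right) = 44156 \cdot 1930 = 85221080$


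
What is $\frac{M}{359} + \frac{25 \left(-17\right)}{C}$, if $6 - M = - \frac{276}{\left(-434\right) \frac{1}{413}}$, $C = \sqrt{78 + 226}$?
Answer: $- \frac{7956}{11129} - \frac{425 \sqrt{19}}{76} \approx -25.09$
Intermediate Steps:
$C = 4 \sqrt{19}$ ($C = \sqrt{304} = 4 \sqrt{19} \approx 17.436$)
$M = - \frac{7956}{31}$ ($M = 6 - - \frac{276}{\left(-434\right) \frac{1}{413}} = 6 - - \frac{276}{- \frac{62}{59}} = 6 - \left(-276\right) \left(- \frac{59}{62}\right) = 6 - \frac{8142}{31} = - \frac{7956}{31} \approx -256.65$)
$\frac{M}{359} + \frac{25 \left(-17\right)}{C} = - \frac{7956}{31 \cdot 359} + \frac{25 \left(-17\right)}{4 \sqrt{19}} = \left(- \frac{7956}{31}\right) \frac{1}{359} - 425 \frac{\sqrt{19}}{76} = - \frac{7956}{11129} - \frac{425 \sqrt{19}}{76}$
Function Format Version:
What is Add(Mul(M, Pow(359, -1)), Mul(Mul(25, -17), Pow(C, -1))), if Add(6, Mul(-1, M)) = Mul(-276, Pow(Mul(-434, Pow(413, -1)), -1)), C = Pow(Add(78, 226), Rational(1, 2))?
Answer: Add(Rational(-7956, 11129), Mul(Rational(-425, 76), Pow(19, Rational(1, 2)))) ≈ -25.090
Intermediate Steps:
C = Mul(4, Pow(19, Rational(1, 2))) (C = Pow(304, Rational(1, 2)) = Mul(4, Pow(19, Rational(1, 2))) ≈ 17.436)
M = Rational(-7956, 31) (M = Add(6, Mul(-1, Mul(-276, Pow(Mul(-434, Pow(413, -1)), -1)))) = Add(6, Mul(-1, Mul(-276, Pow(Mul(-434, Rational(1, 413)), -1)))) = Add(6, Mul(-1, Mul(-276, Pow(Rational(-62, 59), -1)))) = Add(6, Mul(-1, Mul(-276, Rational(-59, 62)))) = Add(6, Mul(-1, Rational(8142, 31))) = Add(6, Rational(-8142, 31)) = Rational(-7956, 31) ≈ -256.65)
Add(Mul(M, Pow(359, -1)), Mul(Mul(25, -17), Pow(C, -1))) = Add(Mul(Rational(-7956, 31), Pow(359, -1)), Mul(Mul(25, -17), Pow(Mul(4, Pow(19, Rational(1, 2))), -1))) = Add(Mul(Rational(-7956, 31), Rational(1, 359)), Mul(-425, Mul(Rational(1, 76), Pow(19, Rational(1, 2))))) = Add(Rational(-7956, 11129), Mul(Rational(-425, 76), Pow(19, Rational(1, 2))))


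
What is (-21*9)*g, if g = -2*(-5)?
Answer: -1890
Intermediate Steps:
g = 10
(-21*9)*g = -21*9*10 = -189*10 = -1890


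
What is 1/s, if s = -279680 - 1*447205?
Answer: -1/726885 ≈ -1.3757e-6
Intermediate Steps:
s = -726885 (s = -279680 - 447205 = -726885)
1/s = 1/(-726885) = -1/726885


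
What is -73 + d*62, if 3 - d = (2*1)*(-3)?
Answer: 485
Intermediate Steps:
d = 9 (d = 3 - 2*1*(-3) = 3 - 2*(-3) = 3 - 1*(-6) = 3 + 6 = 9)
-73 + d*62 = -73 + 9*62 = -73 + 558 = 485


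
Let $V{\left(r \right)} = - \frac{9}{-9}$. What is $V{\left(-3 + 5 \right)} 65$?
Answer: $65$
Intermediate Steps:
$V{\left(r \right)} = 1$ ($V{\left(r \right)} = \left(-9\right) \left(- \frac{1}{9}\right) = 1$)
$V{\left(-3 + 5 \right)} 65 = 1 \cdot 65 = 65$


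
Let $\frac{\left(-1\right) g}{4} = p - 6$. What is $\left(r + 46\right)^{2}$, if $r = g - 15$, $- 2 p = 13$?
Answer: $6561$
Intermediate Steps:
$p = - \frac{13}{2}$ ($p = \left(- \frac{1}{2}\right) 13 = - \frac{13}{2} \approx -6.5$)
$g = 50$ ($g = - 4 \left(- \frac{13}{2} - 6\right) = \left(-4\right) \left(- \frac{25}{2}\right) = 50$)
$r = 35$ ($r = 50 - 15 = 35$)
$\left(r + 46\right)^{2} = \left(35 + 46\right)^{2} = 81^{2} = 6561$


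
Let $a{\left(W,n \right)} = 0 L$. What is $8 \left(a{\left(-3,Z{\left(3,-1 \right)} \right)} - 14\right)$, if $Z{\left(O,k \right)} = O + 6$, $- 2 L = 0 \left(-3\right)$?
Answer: $-112$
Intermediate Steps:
$L = 0$ ($L = - \frac{0 \left(-3\right)}{2} = \left(- \frac{1}{2}\right) 0 = 0$)
$Z{\left(O,k \right)} = 6 + O$
$a{\left(W,n \right)} = 0$ ($a{\left(W,n \right)} = 0 \cdot 0 = 0$)
$8 \left(a{\left(-3,Z{\left(3,-1 \right)} \right)} - 14\right) = 8 \left(0 - 14\right) = 8 \left(-14\right) = -112$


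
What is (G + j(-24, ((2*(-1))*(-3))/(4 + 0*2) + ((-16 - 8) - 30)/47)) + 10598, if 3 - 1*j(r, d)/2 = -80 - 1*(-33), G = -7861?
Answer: 2837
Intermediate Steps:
j(r, d) = 100 (j(r, d) = 6 - 2*(-80 - 1*(-33)) = 6 - 2*(-80 + 33) = 6 - 2*(-47) = 6 + 94 = 100)
(G + j(-24, ((2*(-1))*(-3))/(4 + 0*2) + ((-16 - 8) - 30)/47)) + 10598 = (-7861 + 100) + 10598 = -7761 + 10598 = 2837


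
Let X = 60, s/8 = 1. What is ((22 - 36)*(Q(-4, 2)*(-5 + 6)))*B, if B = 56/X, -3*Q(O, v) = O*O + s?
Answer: 1568/15 ≈ 104.53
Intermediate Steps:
s = 8 (s = 8*1 = 8)
Q(O, v) = -8/3 - O²/3 (Q(O, v) = -(O*O + 8)/3 = -(O² + 8)/3 = -(8 + O²)/3 = -8/3 - O²/3)
B = 14/15 (B = 56/60 = 56*(1/60) = 14/15 ≈ 0.93333)
((22 - 36)*(Q(-4, 2)*(-5 + 6)))*B = ((22 - 36)*((-8/3 - ⅓*(-4)²)*(-5 + 6)))*(14/15) = -14*(-8/3 - ⅓*16)*(14/15) = -14*(-8/3 - 16/3)*(14/15) = -(-112)*(14/15) = -14*(-8)*(14/15) = 112*(14/15) = 1568/15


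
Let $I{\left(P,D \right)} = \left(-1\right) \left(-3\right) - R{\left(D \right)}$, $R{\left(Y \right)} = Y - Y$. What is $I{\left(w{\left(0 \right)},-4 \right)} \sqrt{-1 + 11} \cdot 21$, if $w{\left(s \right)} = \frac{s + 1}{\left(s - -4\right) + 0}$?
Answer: $63 \sqrt{10} \approx 199.22$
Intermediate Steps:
$R{\left(Y \right)} = 0$
$w{\left(s \right)} = \frac{1 + s}{4 + s}$ ($w{\left(s \right)} = \frac{1 + s}{\left(s + 4\right) + 0} = \frac{1 + s}{\left(4 + s\right) + 0} = \frac{1 + s}{4 + s}$)
$I{\left(P,D \right)} = 3$ ($I{\left(P,D \right)} = \left(-1\right) \left(-3\right) - 0 = 3 + 0 = 3$)
$I{\left(w{\left(0 \right)},-4 \right)} \sqrt{-1 + 11} \cdot 21 = 3 \sqrt{-1 + 11} \cdot 21 = 3 \sqrt{10} \cdot 21 = 63 \sqrt{10}$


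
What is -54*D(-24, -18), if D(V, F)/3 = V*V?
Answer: -93312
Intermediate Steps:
D(V, F) = 3*V² (D(V, F) = 3*(V*V) = 3*V²)
-54*D(-24, -18) = -162*(-24)² = -162*576 = -54*1728 = -93312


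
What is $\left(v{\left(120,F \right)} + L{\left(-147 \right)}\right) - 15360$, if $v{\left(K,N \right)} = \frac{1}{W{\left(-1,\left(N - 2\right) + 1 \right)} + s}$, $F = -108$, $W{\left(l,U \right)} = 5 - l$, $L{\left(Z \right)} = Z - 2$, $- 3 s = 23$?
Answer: $- \frac{77548}{5} \approx -15510.0$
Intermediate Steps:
$s = - \frac{23}{3}$ ($s = \left(- \frac{1}{3}\right) 23 = - \frac{23}{3} \approx -7.6667$)
$L{\left(Z \right)} = -2 + Z$
$v{\left(K,N \right)} = - \frac{3}{5}$ ($v{\left(K,N \right)} = \frac{1}{\left(5 - -1\right) - \frac{23}{3}} = \frac{1}{\left(5 + 1\right) - \frac{23}{3}} = \frac{1}{6 - \frac{23}{3}} = \frac{1}{- \frac{5}{3}} = - \frac{3}{5}$)
$\left(v{\left(120,F \right)} + L{\left(-147 \right)}\right) - 15360 = \left(- \frac{3}{5} - 149\right) - 15360 = - \frac{748}{5} - 15360 = - \frac{77548}{5}$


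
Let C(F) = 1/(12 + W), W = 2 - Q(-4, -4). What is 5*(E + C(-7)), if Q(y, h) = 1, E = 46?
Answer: 2995/13 ≈ 230.38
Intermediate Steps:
W = 1 (W = 2 - 1*1 = 2 - 1 = 1)
C(F) = 1/13 (C(F) = 1/(12 + 1) = 1/13)
5*(E + C(-7)) = 5*(46 + 1/13) = 5*(599/13) = 2995/13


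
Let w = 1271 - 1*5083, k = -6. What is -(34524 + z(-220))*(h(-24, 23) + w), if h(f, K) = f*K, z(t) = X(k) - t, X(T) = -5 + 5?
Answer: 151622816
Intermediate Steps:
X(T) = 0
z(t) = -t (z(t) = 0 - t = -t)
h(f, K) = K*f
w = -3812 (w = 1271 - 5083 = -3812)
-(34524 + z(-220))*(h(-24, 23) + w) = -(34524 - 1*(-220))*(23*(-24) - 3812) = -(34524 + 220)*(-552 - 3812) = -34744*(-4364) = -1*(-151622816) = 151622816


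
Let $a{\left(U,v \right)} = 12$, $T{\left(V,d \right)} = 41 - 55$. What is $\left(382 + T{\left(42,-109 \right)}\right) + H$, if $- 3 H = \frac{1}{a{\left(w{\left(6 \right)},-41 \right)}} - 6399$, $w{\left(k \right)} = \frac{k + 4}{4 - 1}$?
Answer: $\frac{90035}{36} \approx 2501.0$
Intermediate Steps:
$w{\left(k \right)} = \frac{4}{3} + \frac{k}{3}$ ($w{\left(k \right)} = \frac{4 + k}{3} = \left(4 + k\right) \frac{1}{3} = \frac{4}{3} + \frac{k}{3}$)
$T{\left(V,d \right)} = -14$
$H = \frac{76787}{36}$ ($H = - \frac{\frac{1}{12} - 6399}{3} = \left(- \frac{1}{3}\right) \left(- \frac{76787}{12}\right) = \frac{76787}{36} \approx 2133.0$)
$\left(382 + T{\left(42,-109 \right)}\right) + H = \left(382 - 14\right) + \frac{76787}{36} = 368 + \frac{76787}{36} = \frac{90035}{36}$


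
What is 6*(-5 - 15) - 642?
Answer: -762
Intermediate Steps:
6*(-5 - 15) - 642 = 6*(-20) - 642 = -120 - 642 = -762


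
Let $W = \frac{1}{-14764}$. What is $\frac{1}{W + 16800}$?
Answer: $\frac{14764}{248035199} \approx 5.9524 \cdot 10^{-5}$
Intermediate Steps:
$W = - \frac{1}{14764} \approx -6.7732 \cdot 10^{-5}$
$\frac{1}{W + 16800} = \frac{1}{- \frac{1}{14764} + 16800} = \frac{1}{\frac{248035199}{14764}} = \frac{14764}{248035199}$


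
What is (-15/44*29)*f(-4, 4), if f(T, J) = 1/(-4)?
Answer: 435/176 ≈ 2.4716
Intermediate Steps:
f(T, J) = -¼
(-15/44*29)*f(-4, 4) = (-15/44*29)*(-¼) = (-15*1/44*29)*(-¼) = -15/44*29*(-¼) = -435/44*(-¼) = 435/176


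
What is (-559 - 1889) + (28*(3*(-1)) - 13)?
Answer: -2545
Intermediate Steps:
(-559 - 1889) + (28*(3*(-1)) - 13) = -2448 + (28*(-3) - 13) = -2448 + (-84 - 13) = -2448 - 97 = -2545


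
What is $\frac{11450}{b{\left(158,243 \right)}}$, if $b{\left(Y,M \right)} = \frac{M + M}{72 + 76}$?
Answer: $\frac{847300}{243} \approx 3486.8$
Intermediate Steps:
$b{\left(Y,M \right)} = \frac{M}{74}$ ($b{\left(Y,M \right)} = \frac{2 M}{148} = 2 M \frac{1}{148} = \frac{M}{74}$)
$\frac{11450}{b{\left(158,243 \right)}} = \frac{11450}{\frac{1}{74} \cdot 243} = \frac{11450}{\frac{243}{74}} = 11450 \cdot \frac{74}{243} = \frac{847300}{243}$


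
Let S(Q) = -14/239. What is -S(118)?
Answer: 14/239 ≈ 0.058577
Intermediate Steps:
S(Q) = -14/239 (S(Q) = -14*1/239 = -14/239)
-S(118) = -1*(-14/239) = 14/239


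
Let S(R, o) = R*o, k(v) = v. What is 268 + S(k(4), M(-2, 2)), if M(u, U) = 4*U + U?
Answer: 308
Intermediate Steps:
M(u, U) = 5*U
268 + S(k(4), M(-2, 2)) = 268 + 4*(5*2) = 268 + 4*10 = 268 + 40 = 308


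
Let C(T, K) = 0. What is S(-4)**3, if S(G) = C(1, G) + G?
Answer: -64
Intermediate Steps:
S(G) = G (S(G) = 0 + G = G)
S(-4)**3 = (-4)**3 = -64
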